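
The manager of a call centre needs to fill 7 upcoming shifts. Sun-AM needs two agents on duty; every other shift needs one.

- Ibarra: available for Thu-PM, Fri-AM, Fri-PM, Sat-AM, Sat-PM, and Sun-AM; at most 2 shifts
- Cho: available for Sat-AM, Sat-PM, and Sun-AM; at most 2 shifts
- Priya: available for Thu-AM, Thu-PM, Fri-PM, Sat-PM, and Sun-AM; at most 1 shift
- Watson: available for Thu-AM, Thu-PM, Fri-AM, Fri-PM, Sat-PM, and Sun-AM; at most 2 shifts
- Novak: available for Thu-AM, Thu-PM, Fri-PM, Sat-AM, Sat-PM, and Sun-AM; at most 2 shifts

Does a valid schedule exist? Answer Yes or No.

One valid schedule: Thu-AM→Priya, Thu-PM→Watson, Fri-AM→Ibarra, Fri-PM→Watson, Sat-AM→Ibarra, Sat-PM→Cho, Sun-AM→Cho+Novak.
Loads: Ibarra 2/2, Cho 2/2, Priya 1/1, Watson 2/2, Novak 1/2 — all within limits.

Yes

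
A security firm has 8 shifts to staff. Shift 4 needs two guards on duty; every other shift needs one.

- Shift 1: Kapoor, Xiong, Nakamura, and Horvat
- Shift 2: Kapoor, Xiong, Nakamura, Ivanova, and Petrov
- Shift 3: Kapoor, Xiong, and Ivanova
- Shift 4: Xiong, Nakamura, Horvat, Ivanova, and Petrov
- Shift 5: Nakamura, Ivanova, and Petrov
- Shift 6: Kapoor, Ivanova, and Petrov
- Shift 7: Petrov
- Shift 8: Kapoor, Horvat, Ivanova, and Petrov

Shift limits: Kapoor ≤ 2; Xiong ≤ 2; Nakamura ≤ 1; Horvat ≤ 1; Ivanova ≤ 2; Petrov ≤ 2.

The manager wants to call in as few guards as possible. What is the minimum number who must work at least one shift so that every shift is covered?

5

9 slots to fill and no one can take more than 2, so at least ⌈9/2⌉ = 5 guards are needed.
Kapoor, Xiong, Nakamura, Ivanova, and Petrov alone can cover everything: Shift 1→Kapoor, Shift 2→Xiong, Shift 3→Kapoor, Shift 4→Xiong+Petrov, Shift 5→Nakamura, Shift 6→Ivanova, Shift 7→Petrov, Shift 8→Ivanova.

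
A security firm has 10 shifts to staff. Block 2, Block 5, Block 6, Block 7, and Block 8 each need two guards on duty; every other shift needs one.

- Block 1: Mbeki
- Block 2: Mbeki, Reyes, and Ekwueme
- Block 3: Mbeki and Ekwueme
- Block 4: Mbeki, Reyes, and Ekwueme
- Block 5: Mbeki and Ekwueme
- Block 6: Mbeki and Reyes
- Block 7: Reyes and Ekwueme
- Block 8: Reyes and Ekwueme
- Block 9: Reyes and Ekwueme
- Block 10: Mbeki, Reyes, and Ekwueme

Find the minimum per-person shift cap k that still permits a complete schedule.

5

With 3 guards and 15 worker-slots to fill, someone must work at least ⌈15/3⌉ = 5 shifts, so k ≥ 5.
k = 5 works: Block 1→Mbeki, Block 2→Mbeki+Reyes, Block 3→Mbeki, Block 4→Ekwueme, Block 5→Mbeki+Ekwueme, Block 6→Mbeki+Reyes, Block 7→Reyes+Ekwueme, Block 8→Reyes+Ekwueme, Block 9→Reyes, Block 10→Ekwueme.
Loads: Mbeki 5, Reyes 5, Ekwueme 5 — all ≤ 5.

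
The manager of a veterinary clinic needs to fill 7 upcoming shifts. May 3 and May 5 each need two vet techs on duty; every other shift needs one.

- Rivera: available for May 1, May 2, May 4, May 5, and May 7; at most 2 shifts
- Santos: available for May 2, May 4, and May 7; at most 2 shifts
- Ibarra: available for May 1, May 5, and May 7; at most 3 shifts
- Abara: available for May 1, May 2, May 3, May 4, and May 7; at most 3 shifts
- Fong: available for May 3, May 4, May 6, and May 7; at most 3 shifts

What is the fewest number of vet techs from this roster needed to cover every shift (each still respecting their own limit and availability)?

9 slots to fill and no one can take more than 3, so at least ⌈9/3⌉ = 3 vet techs are needed.
Shifts {May 3, May 5} need 4 slots, but among the vet techs available for them (Rivera, Ibarra, Abara, and Fong) any 3 together supply at most 3. So 3 vet techs are not enough.
Rivera, Ibarra, Abara, and Fong alone can cover everything: May 1→Ibarra, May 2→Rivera, May 3→Abara+Fong, May 4→Abara, May 5→Rivera+Ibarra, May 6→Fong, May 7→Ibarra.

4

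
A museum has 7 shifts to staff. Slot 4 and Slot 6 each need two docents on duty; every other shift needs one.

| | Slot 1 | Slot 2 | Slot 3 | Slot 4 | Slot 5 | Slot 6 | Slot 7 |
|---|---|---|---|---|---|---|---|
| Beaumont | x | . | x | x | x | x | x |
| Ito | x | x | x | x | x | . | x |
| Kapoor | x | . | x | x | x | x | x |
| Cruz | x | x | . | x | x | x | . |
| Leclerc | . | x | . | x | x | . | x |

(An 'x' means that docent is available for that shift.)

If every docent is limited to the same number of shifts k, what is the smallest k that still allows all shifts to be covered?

With 5 docents and 9 worker-slots to fill, someone must work at least ⌈9/5⌉ = 2 shifts, so k ≥ 2.
k = 2 works: Slot 1→Ito, Slot 2→Ito, Slot 3→Beaumont, Slot 4→Cruz+Leclerc, Slot 5→Cruz, Slot 6→Beaumont+Kapoor, Slot 7→Kapoor.
Loads: Beaumont 2, Ito 2, Kapoor 2, Cruz 2, Leclerc 1 — all ≤ 2.

2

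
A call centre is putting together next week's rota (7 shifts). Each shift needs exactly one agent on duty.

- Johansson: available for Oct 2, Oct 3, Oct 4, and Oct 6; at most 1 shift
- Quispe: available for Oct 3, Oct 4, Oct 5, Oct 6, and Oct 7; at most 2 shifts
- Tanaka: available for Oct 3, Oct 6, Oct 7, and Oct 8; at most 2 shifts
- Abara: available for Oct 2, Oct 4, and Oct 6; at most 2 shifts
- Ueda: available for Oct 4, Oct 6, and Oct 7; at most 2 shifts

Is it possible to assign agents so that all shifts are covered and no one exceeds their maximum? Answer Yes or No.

Yes

Oct 5 can only be covered by Quispe, so that assignment is forced.
Oct 8 can only be covered by Tanaka, so that assignment is forced.
One valid schedule: Oct 2→Johansson, Oct 3→Quispe, Oct 4→Abara, Oct 5→Quispe, Oct 6→Abara, Oct 7→Tanaka, Oct 8→Tanaka.
Loads: Johansson 1/1, Quispe 2/2, Tanaka 2/2, Abara 2/2, Ueda 0/2 — all within limits.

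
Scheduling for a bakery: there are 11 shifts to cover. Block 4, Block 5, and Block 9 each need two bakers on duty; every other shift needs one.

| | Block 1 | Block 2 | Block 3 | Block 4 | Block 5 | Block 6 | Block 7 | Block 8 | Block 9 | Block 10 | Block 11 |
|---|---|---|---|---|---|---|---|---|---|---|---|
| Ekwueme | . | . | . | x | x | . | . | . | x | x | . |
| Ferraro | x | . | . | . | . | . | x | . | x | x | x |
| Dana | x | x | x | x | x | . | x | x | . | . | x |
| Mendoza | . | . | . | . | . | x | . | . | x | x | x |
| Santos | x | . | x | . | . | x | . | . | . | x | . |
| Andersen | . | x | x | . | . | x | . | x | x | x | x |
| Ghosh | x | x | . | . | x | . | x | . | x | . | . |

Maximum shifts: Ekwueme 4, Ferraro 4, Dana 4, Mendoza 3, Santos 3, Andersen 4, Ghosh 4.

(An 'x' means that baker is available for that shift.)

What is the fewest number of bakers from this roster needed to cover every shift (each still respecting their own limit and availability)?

4

14 slots to fill and no one can take more than 4, so at least ⌈14/4⌉ = 4 bakers are needed.
Ekwueme, Ferraro, Dana, and Santos alone can cover everything: Block 1→Ferraro, Block 2→Dana, Block 3→Santos, Block 4→Ekwueme+Dana, Block 5→Ekwueme+Dana, Block 6→Santos, Block 7→Ferraro, Block 8→Dana, Block 9→Ekwueme+Ferraro, Block 10→Ekwueme, Block 11→Ferraro.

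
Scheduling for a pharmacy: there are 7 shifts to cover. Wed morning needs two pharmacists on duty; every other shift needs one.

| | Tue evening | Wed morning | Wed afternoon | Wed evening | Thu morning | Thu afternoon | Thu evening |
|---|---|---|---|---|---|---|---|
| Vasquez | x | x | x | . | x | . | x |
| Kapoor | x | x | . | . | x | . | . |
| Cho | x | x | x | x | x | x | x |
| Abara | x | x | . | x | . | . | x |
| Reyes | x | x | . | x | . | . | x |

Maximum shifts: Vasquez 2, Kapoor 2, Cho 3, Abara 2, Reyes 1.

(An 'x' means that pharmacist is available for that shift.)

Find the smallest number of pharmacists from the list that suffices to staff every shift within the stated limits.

4

8 slots to fill and no one can take more than 3, so at least ⌈8/3⌉ = 3 pharmacists are needed.
Any 3 pharmacists together have capacity at most 3+2+2 = 7 < 8 slots, so 3 can never suffice.
Vasquez, Kapoor, Cho, and Abara alone can cover everything: Tue evening→Kapoor, Wed morning→Kapoor+Abara, Wed afternoon→Vasquez, Wed evening→Cho, Thu morning→Vasquez, Thu afternoon→Cho, Thu evening→Cho.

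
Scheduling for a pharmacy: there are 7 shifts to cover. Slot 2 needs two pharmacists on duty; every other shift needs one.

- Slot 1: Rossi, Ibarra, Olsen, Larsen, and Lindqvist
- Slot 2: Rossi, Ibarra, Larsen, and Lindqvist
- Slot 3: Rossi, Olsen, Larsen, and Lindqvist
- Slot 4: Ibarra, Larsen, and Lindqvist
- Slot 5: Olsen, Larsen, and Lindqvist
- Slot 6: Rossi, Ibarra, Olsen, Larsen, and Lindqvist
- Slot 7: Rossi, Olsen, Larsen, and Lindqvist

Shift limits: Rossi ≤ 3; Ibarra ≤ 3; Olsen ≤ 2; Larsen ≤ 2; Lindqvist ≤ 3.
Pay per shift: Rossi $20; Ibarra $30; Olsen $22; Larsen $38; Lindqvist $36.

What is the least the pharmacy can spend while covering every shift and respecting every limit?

$194

Picking the cheapest available pharmacist for each shift independently would cost $182, but that ignores the shift limits.
An optimal schedule: Slot 1→Olsen, Slot 2→Rossi+Ibarra, Slot 3→Rossi, Slot 4→Ibarra, Slot 5→Olsen, Slot 6→Ibarra, Slot 7→Rossi.
Total: 22 + 20 + 30 + 20 + 30 + 22 + 30 + 20 = $194.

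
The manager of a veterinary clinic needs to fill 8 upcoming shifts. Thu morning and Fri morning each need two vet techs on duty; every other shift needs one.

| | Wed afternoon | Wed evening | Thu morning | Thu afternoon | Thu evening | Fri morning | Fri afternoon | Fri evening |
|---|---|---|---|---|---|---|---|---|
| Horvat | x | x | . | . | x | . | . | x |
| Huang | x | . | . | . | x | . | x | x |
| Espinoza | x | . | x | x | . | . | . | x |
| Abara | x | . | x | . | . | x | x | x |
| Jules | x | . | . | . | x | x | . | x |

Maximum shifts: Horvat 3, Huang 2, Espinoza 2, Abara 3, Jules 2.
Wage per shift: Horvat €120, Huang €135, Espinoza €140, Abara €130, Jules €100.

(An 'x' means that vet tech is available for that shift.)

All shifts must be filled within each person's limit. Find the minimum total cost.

Wed evening can only be covered by Horvat, so that assignment is forced.
Thu morning can only be covered by Espinoza and Abara, so that assignment is forced.
Thu afternoon can only be covered by Espinoza, so that assignment is forced.
Picking the cheapest available vet tech for each shift independently would cost €1190, but that ignores the shift limits.
An optimal schedule: Wed afternoon→Horvat, Wed evening→Horvat, Thu morning→Abara+Espinoza, Thu afternoon→Espinoza, Thu evening→Jules, Fri morning→Jules+Abara, Fri afternoon→Abara, Fri evening→Horvat.
Total: 120 + 120 + 130 + 140 + 140 + 100 + 100 + 130 + 130 + 120 = €1230.

€1230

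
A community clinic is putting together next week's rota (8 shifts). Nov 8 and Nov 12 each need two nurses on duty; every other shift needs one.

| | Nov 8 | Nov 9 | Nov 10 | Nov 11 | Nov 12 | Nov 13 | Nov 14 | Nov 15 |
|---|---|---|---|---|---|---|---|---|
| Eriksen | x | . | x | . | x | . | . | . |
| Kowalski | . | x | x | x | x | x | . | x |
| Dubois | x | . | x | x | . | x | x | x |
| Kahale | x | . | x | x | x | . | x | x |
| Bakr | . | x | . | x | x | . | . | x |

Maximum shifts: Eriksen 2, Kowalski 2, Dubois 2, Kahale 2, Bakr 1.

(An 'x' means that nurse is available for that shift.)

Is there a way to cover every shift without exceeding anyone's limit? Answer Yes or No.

No

Total capacity is 2+2+2+2+1 = 9 but 10 worker-slots are needed — infeasible.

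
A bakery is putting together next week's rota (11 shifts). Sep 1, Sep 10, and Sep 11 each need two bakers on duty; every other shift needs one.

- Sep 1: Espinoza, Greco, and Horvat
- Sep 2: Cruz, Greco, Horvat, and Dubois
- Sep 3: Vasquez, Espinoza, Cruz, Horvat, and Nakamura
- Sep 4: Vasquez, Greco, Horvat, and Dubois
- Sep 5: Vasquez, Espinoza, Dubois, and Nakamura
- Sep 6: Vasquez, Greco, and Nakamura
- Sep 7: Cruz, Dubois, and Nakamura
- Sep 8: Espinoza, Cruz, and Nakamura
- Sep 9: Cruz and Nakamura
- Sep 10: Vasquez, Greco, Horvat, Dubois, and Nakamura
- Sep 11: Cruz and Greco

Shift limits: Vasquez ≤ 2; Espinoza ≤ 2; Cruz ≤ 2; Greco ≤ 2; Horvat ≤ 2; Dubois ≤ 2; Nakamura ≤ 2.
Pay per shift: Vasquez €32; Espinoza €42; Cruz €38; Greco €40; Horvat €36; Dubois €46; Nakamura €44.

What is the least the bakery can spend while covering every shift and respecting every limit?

Sep 11 can only be covered by Cruz and Greco, so that assignment is forced.
Picking the cheapest available baker for each shift independently would cost €500, but that ignores the shift limits.
An optimal schedule: Sep 1→Espinoza+Greco, Sep 2→Horvat, Sep 3→Nakamura, Sep 4→Vasquez, Sep 5→Dubois, Sep 6→Vasquez, Sep 7→Dubois, Sep 8→Espinoza, Sep 9→Cruz, Sep 10→Horvat+Nakamura, Sep 11→Cruz+Greco.
Total: 42 + 40 + 36 + 44 + 32 + 46 + 32 + 46 + 42 + 38 + 36 + 44 + 38 + 40 = €556.

€556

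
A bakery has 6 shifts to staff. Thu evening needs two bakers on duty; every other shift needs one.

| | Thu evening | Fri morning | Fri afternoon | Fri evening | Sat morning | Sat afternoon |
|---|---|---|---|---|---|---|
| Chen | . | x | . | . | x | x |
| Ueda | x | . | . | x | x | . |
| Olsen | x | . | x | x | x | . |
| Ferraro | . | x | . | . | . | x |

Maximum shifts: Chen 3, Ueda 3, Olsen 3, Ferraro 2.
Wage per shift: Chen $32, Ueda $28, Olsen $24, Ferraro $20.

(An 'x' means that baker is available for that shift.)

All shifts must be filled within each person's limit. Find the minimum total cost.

Thu evening can only be covered by Ueda and Olsen, so that assignment is forced.
Fri afternoon can only be covered by Olsen, so that assignment is forced.
Picking the cheapest available baker for each shift independently would cost $164, but that ignores the shift limits.
An optimal schedule: Thu evening→Olsen+Ueda, Fri morning→Ferraro, Fri afternoon→Olsen, Fri evening→Olsen, Sat morning→Ueda, Sat afternoon→Ferraro.
Total: 24 + 28 + 20 + 24 + 24 + 28 + 20 = $168.

$168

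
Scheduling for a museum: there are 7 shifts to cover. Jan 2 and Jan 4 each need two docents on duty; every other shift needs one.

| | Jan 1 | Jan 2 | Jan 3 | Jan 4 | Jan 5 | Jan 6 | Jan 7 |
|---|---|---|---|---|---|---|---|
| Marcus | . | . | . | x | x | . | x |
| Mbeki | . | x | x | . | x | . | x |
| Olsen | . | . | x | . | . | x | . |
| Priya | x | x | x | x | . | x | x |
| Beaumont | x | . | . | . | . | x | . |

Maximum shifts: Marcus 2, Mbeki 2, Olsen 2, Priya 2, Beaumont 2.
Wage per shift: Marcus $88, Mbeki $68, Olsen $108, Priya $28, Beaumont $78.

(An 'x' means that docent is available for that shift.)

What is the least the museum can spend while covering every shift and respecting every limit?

Jan 2 can only be covered by Mbeki and Priya, so that assignment is forced.
Jan 4 can only be covered by Marcus and Priya, so that assignment is forced.
Picking the cheapest available docent for each shift independently would cost $392, but that ignores the shift limits.
An optimal schedule: Jan 1→Beaumont, Jan 2→Priya+Mbeki, Jan 3→Olsen, Jan 4→Priya+Marcus, Jan 5→Mbeki, Jan 6→Beaumont, Jan 7→Marcus.
Total: 78 + 28 + 68 + 108 + 28 + 88 + 68 + 78 + 88 = $632.

$632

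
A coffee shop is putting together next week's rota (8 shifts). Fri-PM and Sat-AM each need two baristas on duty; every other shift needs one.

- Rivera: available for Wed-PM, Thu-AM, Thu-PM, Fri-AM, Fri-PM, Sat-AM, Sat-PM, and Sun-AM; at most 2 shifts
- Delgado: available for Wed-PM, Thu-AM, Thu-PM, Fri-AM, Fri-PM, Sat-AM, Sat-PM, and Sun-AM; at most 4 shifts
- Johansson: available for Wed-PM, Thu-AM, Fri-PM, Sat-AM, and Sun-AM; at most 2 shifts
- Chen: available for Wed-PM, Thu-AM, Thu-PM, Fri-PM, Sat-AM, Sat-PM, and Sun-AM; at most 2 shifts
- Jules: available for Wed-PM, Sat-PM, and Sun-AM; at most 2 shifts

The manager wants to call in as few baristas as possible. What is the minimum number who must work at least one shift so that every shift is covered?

4

10 slots to fill and no one can take more than 4, so at least ⌈10/4⌉ = 3 baristas are needed.
Any 3 baristas together have capacity at most 4+2+2 = 8 < 10 slots, so 3 can never suffice.
Rivera, Delgado, Johansson, and Chen alone can cover everything: Wed-PM→Delgado, Thu-AM→Delgado, Thu-PM→Rivera, Fri-AM→Rivera, Fri-PM→Johansson+Chen, Sat-AM→Johansson+Chen, Sat-PM→Delgado, Sun-AM→Delgado.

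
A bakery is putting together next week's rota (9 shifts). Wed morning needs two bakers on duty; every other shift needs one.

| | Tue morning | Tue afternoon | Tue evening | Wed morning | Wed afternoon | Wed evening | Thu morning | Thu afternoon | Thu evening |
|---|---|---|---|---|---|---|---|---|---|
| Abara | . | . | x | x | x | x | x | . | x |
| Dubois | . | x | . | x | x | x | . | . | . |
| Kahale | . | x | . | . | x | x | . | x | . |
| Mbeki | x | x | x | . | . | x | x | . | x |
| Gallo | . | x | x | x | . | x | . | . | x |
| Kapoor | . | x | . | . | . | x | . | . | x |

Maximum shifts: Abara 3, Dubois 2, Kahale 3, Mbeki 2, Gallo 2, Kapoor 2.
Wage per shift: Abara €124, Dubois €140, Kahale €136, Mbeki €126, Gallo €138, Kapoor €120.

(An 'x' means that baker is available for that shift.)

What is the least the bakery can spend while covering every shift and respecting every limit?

€1274

Tue morning can only be covered by Mbeki, so that assignment is forced.
Thu afternoon can only be covered by Kahale, so that assignment is forced.
Picking the cheapest available baker for each shift independently would cost €1256, but that ignores the shift limits.
An optimal schedule: Tue morning→Mbeki, Tue afternoon→Kapoor, Tue evening→Abara, Wed morning→Abara+Gallo, Wed afternoon→Kahale, Wed evening→Mbeki, Thu morning→Abara, Thu afternoon→Kahale, Thu evening→Kapoor.
Total: 126 + 120 + 124 + 124 + 138 + 136 + 126 + 124 + 136 + 120 = €1274.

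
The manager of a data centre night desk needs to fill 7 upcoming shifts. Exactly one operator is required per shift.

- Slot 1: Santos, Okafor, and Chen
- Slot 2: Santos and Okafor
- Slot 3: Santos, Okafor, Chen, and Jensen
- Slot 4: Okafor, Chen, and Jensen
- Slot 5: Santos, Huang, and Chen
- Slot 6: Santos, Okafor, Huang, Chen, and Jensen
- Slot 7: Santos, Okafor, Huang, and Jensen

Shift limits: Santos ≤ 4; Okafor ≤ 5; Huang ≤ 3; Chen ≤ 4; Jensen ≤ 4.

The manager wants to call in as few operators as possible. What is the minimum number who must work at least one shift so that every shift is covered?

2

7 slots to fill and no one can take more than 5, so at least ⌈7/5⌉ = 2 operators are needed.
Santos and Okafor alone can cover everything: Slot 1→Santos, Slot 2→Santos, Slot 3→Santos, Slot 4→Okafor, Slot 5→Santos, Slot 6→Okafor, Slot 7→Okafor.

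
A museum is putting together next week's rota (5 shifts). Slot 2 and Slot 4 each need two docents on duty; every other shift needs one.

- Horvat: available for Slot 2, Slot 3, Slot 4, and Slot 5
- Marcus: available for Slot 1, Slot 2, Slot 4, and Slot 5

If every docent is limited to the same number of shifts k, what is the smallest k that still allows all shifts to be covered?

4

With 2 docents and 7 worker-slots to fill, someone must work at least ⌈7/2⌉ = 4 shifts, so k ≥ 4.
k = 4 works: Slot 1→Marcus, Slot 2→Horvat+Marcus, Slot 3→Horvat, Slot 4→Horvat+Marcus, Slot 5→Horvat.
Loads: Horvat 4, Marcus 3 — all ≤ 4.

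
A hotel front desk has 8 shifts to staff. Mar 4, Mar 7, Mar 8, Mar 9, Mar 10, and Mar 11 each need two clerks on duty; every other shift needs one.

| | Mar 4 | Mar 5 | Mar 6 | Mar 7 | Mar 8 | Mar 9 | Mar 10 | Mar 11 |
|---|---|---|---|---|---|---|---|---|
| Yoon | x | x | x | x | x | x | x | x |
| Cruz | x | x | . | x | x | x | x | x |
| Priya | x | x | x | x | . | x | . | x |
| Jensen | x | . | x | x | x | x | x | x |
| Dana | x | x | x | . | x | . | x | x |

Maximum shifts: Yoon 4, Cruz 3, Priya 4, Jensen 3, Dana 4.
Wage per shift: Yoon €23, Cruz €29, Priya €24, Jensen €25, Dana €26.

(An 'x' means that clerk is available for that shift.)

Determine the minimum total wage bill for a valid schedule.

Picking the cheapest available clerk for each shift independently would cost €330, but that ignores the shift limits.
An optimal schedule: Mar 4→Priya+Dana, Mar 5→Yoon, Mar 6→Yoon, Mar 7→Yoon+Priya, Mar 8→Yoon+Jensen, Mar 9→Priya+Jensen, Mar 10→Jensen+Dana, Mar 11→Priya+Dana.
Total: 24 + 26 + 23 + 23 + 23 + 24 + 23 + 25 + 24 + 25 + 25 + 26 + 24 + 26 = €341.

€341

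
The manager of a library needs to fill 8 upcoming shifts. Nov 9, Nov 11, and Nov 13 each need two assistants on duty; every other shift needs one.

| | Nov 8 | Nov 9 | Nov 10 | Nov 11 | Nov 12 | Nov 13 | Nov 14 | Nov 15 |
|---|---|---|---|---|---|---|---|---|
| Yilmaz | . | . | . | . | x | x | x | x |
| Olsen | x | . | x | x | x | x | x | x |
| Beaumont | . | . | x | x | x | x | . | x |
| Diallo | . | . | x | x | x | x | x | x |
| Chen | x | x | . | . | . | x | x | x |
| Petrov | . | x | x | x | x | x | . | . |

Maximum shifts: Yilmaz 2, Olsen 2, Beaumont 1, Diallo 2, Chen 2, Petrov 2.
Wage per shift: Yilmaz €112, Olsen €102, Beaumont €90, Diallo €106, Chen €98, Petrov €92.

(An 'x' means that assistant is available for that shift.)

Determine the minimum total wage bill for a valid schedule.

€1110

Nov 9 can only be covered by Chen and Petrov, so that assignment is forced.
Picking the cheapest available assistant for each shift independently would cost €1020, but that ignores the shift limits.
An optimal schedule: Nov 8→Olsen, Nov 9→Chen+Petrov, Nov 10→Olsen, Nov 11→Diallo+Petrov, Nov 12→Yilmaz, Nov 13→Diallo+Chen, Nov 14→Yilmaz, Nov 15→Beaumont.
Total: 102 + 98 + 92 + 102 + 106 + 92 + 112 + 106 + 98 + 112 + 90 = €1110.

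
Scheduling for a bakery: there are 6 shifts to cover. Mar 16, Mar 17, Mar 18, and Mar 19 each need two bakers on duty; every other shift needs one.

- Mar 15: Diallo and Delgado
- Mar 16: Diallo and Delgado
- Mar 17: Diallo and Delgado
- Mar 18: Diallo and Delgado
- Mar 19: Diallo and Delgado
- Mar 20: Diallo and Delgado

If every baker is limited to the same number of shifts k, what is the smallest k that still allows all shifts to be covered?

5

With 2 bakers and 10 worker-slots to fill, someone must work at least ⌈10/2⌉ = 5 shifts, so k ≥ 5.
k = 5 works: Mar 15→Diallo, Mar 16→Diallo+Delgado, Mar 17→Diallo+Delgado, Mar 18→Diallo+Delgado, Mar 19→Diallo+Delgado, Mar 20→Delgado.
Loads: Diallo 5, Delgado 5 — all ≤ 5.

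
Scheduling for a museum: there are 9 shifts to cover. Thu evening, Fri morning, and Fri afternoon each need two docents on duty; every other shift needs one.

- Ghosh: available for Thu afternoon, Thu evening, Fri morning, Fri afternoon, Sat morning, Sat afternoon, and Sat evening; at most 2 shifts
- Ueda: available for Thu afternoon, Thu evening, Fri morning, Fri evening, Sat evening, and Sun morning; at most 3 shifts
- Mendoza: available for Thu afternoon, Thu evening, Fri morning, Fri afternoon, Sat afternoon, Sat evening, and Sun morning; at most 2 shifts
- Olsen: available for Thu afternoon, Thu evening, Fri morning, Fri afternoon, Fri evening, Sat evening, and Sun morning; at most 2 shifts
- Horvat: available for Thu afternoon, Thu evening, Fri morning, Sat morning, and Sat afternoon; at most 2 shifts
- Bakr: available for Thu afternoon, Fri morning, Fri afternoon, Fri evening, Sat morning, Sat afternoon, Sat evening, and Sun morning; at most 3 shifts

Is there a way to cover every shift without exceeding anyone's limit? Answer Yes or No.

Yes

One valid schedule: Thu afternoon→Mendoza, Thu evening→Olsen+Horvat, Fri morning→Horvat+Bakr, Fri afternoon→Mendoza+Olsen, Fri evening→Ueda, Sat morning→Ghosh, Sat afternoon→Ghosh, Sat evening→Ueda, Sun morning→Ueda.
Loads: Ghosh 2/2, Ueda 3/3, Mendoza 2/2, Olsen 2/2, Horvat 2/2, Bakr 1/3 — all within limits.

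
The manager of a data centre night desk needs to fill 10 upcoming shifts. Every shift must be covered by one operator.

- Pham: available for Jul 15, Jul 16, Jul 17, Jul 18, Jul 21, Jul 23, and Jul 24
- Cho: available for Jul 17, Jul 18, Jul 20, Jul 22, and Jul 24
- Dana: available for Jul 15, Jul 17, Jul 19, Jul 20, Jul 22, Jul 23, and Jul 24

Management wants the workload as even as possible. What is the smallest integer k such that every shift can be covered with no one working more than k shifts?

4

With 3 operators and 10 worker-slots to fill, someone must work at least ⌈10/3⌉ = 4 shifts, so k ≥ 4.
k = 4 works: Jul 15→Pham, Jul 16→Pham, Jul 17→Cho, Jul 18→Pham, Jul 19→Dana, Jul 20→Cho, Jul 21→Pham, Jul 22→Cho, Jul 23→Dana, Jul 24→Cho.
Loads: Pham 4, Cho 4, Dana 2 — all ≤ 4.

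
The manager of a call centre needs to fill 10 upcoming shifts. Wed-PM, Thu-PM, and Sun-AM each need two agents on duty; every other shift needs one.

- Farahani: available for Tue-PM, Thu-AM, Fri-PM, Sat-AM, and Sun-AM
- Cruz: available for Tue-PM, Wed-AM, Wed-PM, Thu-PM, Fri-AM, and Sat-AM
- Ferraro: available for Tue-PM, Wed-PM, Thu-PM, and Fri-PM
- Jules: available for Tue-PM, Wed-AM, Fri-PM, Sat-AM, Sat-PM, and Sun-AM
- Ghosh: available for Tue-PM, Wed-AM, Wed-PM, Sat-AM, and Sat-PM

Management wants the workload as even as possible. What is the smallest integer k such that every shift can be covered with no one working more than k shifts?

3

With 5 agents and 13 worker-slots to fill, someone must work at least ⌈13/5⌉ = 3 shifts, so k ≥ 3.
k = 3 works: Tue-PM→Ferraro, Wed-AM→Cruz, Wed-PM→Ferraro+Ghosh, Thu-AM→Farahani, Thu-PM→Cruz+Ferraro, Fri-AM→Cruz, Fri-PM→Farahani, Sat-AM→Jules, Sat-PM→Jules, Sun-AM→Farahani+Jules.
Loads: Farahani 3, Cruz 3, Ferraro 3, Jules 3, Ghosh 1 — all ≤ 3.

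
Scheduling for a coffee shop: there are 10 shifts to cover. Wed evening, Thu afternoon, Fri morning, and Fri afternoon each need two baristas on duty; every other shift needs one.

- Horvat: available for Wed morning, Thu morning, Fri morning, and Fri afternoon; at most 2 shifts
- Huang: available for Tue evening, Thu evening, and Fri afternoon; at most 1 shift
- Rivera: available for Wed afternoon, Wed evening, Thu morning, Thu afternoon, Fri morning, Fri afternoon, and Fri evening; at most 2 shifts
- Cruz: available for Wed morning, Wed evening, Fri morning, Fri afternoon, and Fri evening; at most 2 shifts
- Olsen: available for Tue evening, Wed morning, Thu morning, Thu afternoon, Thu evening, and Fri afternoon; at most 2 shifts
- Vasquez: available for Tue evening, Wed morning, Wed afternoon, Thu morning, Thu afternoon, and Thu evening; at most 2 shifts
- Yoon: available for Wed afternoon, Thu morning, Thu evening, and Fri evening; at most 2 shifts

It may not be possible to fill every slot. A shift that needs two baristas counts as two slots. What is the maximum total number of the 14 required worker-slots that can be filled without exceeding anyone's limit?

13

Total capacity across all baristas is 2+1+2+2+2+2+2 = 13, and 14 slots are needed, so at most 13 can be filled.
An assignment achieving 13: Tue evening→Huang, Wed morning→Horvat, Wed afternoon→Rivera, Wed evening→Rivera+Cruz, Thu morning→Yoon, Thu afternoon→Olsen+Vasquez, Thu evening→Vasquez, Fri morning→Horvat+Cruz, Fri afternoon→Olsen, Fri evening→Yoon.
Loads: Horvat 2/2, Huang 1/1, Rivera 2/2, Cruz 2/2, Olsen 2/2, Vasquez 2/2, Yoon 2/2.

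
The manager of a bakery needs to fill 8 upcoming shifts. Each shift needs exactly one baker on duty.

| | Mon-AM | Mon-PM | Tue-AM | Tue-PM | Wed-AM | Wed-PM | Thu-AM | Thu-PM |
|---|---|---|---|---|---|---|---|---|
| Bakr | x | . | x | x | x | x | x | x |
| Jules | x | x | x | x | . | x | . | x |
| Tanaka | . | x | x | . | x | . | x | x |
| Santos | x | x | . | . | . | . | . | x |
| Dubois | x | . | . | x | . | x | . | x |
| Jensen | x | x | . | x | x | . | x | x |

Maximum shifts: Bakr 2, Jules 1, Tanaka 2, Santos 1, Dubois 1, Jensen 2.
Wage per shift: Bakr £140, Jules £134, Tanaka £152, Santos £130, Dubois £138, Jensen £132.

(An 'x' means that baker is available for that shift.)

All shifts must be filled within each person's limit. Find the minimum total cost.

Picking the cheapest available baker for each shift independently would cost £1054, but that ignores the shift limits.
An optimal schedule: Mon-AM→Bakr, Mon-PM→Santos, Tue-AM→Jules, Tue-PM→Bakr, Wed-AM→Jensen, Wed-PM→Dubois, Thu-AM→Jensen, Thu-PM→Tanaka.
Total: 140 + 130 + 134 + 140 + 132 + 138 + 132 + 152 = £1098.

£1098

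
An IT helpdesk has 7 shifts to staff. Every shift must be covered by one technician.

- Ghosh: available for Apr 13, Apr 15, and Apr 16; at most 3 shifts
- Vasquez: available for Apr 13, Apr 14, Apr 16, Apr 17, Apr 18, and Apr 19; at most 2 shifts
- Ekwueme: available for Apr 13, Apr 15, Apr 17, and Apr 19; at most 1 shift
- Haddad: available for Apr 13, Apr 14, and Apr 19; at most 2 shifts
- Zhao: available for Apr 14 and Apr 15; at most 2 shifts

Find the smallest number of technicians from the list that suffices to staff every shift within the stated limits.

3

7 slots to fill and no one can take more than 3, so at least ⌈7/3⌉ = 3 technicians are needed.
Ghosh, Vasquez, and Haddad alone can cover everything: Apr 13→Ghosh, Apr 14→Haddad, Apr 15→Ghosh, Apr 16→Ghosh, Apr 17→Vasquez, Apr 18→Vasquez, Apr 19→Haddad.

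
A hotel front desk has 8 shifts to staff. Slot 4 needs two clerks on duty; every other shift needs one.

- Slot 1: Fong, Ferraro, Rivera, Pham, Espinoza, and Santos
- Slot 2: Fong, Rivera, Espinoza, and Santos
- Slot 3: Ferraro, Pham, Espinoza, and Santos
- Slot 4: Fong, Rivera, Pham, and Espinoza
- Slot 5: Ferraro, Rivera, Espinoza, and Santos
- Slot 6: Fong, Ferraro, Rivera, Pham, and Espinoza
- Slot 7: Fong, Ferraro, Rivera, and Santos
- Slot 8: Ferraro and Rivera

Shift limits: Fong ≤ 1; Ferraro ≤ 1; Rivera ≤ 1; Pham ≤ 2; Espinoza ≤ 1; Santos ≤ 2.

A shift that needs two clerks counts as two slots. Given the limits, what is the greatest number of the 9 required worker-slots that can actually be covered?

8

Total capacity across all clerks is 1+1+1+2+1+2 = 8, and 9 slots are needed, so at most 8 can be filled.
An assignment achieving 8: Slot 1→Santos, Slot 2→Fong, Slot 3→Pham, Slot 4→Rivera+Pham, Slot 5→Espinoza, Slot 7→Santos, Slot 8→Ferraro.
Loads: Fong 1/1, Ferraro 1/1, Rivera 1/1, Pham 2/2, Espinoza 1/1, Santos 2/2.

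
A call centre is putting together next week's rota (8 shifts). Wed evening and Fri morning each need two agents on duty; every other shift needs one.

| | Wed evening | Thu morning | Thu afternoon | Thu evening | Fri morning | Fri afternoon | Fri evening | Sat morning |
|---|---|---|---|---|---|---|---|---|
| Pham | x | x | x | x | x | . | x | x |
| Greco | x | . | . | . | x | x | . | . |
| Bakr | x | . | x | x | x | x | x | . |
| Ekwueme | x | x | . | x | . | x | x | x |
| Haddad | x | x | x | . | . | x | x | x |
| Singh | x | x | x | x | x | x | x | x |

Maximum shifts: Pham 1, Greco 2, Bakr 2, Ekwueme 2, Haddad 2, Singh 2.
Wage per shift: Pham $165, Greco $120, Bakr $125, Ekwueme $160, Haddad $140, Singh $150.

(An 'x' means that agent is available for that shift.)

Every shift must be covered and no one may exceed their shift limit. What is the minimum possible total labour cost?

Picking the cheapest available agent for each shift independently would cost $1265, but that ignores the shift limits.
An optimal schedule: Wed evening→Singh+Ekwueme, Thu morning→Haddad, Thu afternoon→Bakr, Thu evening→Bakr, Fri morning→Greco+Singh, Fri afternoon→Greco, Fri evening→Ekwueme, Sat morning→Haddad.
Total: 150 + 160 + 140 + 125 + 125 + 120 + 150 + 120 + 160 + 140 = $1390.

$1390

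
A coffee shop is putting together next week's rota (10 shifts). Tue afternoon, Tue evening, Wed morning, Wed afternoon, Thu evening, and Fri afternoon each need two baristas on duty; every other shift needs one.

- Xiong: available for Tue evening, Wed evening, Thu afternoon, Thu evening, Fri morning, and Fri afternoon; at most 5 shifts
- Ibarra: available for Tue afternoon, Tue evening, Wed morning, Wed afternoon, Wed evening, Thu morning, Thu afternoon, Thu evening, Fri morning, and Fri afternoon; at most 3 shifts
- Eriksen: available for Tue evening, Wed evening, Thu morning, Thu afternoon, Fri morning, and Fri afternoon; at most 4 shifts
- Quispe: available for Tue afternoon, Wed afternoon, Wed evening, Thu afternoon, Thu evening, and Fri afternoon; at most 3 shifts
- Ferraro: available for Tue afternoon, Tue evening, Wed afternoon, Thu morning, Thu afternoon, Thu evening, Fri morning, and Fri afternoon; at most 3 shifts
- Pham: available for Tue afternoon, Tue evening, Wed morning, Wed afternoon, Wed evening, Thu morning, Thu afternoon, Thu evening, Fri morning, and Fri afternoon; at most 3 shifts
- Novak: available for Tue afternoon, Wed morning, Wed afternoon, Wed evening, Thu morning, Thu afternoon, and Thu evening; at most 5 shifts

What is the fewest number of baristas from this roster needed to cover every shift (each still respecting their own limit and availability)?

16 slots to fill and no one can take more than 5, so at least ⌈16/5⌉ = 4 baristas are needed.
Xiong, Ibarra, Eriksen, and Novak alone can cover everything: Tue afternoon→Ibarra+Novak, Tue evening→Xiong+Eriksen, Wed morning→Ibarra+Novak, Wed afternoon→Ibarra+Novak, Wed evening→Xiong, Thu morning→Eriksen, Thu afternoon→Eriksen, Thu evening→Xiong+Novak, Fri morning→Xiong, Fri afternoon→Xiong+Eriksen.

4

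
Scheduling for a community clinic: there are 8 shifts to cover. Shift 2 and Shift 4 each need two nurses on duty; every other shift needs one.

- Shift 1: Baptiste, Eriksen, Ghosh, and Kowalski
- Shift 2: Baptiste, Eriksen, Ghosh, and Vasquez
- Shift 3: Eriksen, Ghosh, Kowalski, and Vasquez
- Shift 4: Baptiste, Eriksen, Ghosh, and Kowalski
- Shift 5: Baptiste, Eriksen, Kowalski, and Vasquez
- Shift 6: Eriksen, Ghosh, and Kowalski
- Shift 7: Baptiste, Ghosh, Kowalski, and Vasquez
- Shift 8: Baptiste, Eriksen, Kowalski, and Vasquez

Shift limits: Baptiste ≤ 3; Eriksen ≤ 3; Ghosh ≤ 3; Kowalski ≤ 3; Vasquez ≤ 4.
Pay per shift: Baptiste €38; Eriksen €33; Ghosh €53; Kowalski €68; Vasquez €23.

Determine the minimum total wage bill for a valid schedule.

€305

Picking the cheapest available nurse for each shift independently would cost €285, but that ignores the shift limits.
An optimal schedule: Shift 1→Eriksen, Shift 2→Vasquez+Baptiste, Shift 3→Vasquez, Shift 4→Eriksen+Baptiste, Shift 5→Vasquez, Shift 6→Eriksen, Shift 7→Vasquez, Shift 8→Baptiste.
Total: 33 + 23 + 38 + 23 + 33 + 38 + 23 + 33 + 23 + 38 = €305.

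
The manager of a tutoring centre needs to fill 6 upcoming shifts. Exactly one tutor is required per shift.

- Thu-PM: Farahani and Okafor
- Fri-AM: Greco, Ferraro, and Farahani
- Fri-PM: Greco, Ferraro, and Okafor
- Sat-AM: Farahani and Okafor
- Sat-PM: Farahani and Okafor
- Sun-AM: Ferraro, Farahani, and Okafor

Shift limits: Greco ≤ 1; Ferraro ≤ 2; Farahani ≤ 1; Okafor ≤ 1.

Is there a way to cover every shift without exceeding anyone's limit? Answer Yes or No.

Shifts {Thu-PM, Sat-AM, Sat-PM} need 3 worker-slots in total, but the tutors available for any of those shifts (Farahani and Okafor) can supply at most 2 among them. So no valid schedule exists.

No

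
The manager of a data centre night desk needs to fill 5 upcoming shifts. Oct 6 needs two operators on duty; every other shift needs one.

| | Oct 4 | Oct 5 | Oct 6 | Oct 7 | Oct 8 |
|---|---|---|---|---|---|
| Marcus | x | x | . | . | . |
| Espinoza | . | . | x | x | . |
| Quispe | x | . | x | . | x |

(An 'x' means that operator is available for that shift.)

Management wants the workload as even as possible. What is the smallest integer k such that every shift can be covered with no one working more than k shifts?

With 3 operators and 6 worker-slots to fill, someone must work at least ⌈6/3⌉ = 2 shifts, so k ≥ 2.
k = 2 works: Oct 4→Marcus, Oct 5→Marcus, Oct 6→Espinoza+Quispe, Oct 7→Espinoza, Oct 8→Quispe.
Loads: Marcus 2, Espinoza 2, Quispe 2 — all ≤ 2.

2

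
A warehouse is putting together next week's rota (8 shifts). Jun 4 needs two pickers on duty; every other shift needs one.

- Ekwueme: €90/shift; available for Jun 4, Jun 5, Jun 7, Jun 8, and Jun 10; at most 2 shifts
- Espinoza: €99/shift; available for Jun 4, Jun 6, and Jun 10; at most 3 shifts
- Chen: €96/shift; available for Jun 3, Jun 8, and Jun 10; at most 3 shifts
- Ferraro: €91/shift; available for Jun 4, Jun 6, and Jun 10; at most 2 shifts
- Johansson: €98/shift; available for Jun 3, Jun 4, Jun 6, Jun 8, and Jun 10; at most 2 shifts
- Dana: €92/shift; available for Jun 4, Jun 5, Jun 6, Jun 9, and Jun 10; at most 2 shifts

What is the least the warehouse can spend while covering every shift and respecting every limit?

€834

Jun 7 can only be covered by Ekwueme, so that assignment is forced.
Jun 9 can only be covered by Dana, so that assignment is forced.
Picking the cheapest available picker for each shift independently would cost €820, but that ignores the shift limits.
An optimal schedule: Jun 3→Chen, Jun 4→Ferraro+Dana, Jun 5→Ekwueme, Jun 6→Ferraro, Jun 7→Ekwueme, Jun 8→Chen, Jun 9→Dana, Jun 10→Chen.
Total: 96 + 91 + 92 + 90 + 91 + 90 + 96 + 92 + 96 = €834.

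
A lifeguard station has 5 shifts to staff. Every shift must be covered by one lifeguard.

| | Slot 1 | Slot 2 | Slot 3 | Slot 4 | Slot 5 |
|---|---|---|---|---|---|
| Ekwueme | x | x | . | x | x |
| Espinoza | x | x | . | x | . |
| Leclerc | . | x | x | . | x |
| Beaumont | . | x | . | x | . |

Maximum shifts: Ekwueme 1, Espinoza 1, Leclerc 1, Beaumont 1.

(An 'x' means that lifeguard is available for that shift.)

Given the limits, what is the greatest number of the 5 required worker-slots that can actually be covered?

4

Total capacity across all lifeguards is 1+1+1+1 = 4, and 5 slots are needed, so at most 4 can be filled.
An assignment achieving 4: Slot 1→Ekwueme, Slot 2→Beaumont, Slot 3→Leclerc, Slot 4→Espinoza.
Loads: Ekwueme 1/1, Espinoza 1/1, Leclerc 1/1, Beaumont 1/1.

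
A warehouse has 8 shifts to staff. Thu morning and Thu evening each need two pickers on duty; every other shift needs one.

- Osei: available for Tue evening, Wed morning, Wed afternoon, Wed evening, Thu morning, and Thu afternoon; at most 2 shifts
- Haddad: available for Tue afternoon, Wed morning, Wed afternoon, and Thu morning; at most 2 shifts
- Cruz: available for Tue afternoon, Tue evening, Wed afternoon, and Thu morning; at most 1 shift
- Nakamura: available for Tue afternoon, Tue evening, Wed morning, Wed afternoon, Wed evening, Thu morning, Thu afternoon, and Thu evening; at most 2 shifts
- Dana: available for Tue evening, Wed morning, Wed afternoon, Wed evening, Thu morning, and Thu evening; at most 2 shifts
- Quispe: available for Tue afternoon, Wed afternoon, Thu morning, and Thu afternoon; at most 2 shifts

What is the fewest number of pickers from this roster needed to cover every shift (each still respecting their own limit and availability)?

5

10 slots to fill and no one can take more than 2, so at least ⌈10/2⌉ = 5 pickers are needed.
Osei, Haddad, Nakamura, Dana, and Quispe alone can cover everything: Tue afternoon→Haddad, Tue evening→Osei, Wed morning→Haddad, Wed afternoon→Quispe, Wed evening→Osei, Thu morning→Dana+Quispe, Thu afternoon→Nakamura, Thu evening→Nakamura+Dana.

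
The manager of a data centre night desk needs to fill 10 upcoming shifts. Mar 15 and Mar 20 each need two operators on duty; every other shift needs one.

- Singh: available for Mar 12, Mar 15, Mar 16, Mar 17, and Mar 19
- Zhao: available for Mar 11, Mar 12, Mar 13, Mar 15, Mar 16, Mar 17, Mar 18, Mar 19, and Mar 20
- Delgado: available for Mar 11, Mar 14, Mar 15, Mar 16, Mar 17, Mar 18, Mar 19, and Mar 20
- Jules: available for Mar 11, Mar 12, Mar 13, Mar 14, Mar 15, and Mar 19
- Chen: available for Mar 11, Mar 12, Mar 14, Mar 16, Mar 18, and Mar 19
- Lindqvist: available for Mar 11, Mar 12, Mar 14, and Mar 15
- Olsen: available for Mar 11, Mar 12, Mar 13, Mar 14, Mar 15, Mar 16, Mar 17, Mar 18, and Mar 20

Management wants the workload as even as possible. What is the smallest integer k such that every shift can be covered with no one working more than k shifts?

With 7 operators and 12 worker-slots to fill, someone must work at least ⌈12/7⌉ = 2 shifts, so k ≥ 2.
k = 2 works: Mar 11→Chen, Mar 12→Chen, Mar 13→Zhao, Mar 14→Jules, Mar 15→Lindqvist+Olsen, Mar 16→Singh, Mar 17→Singh, Mar 18→Delgado, Mar 19→Jules, Mar 20→Zhao+Delgado.
Loads: Singh 2, Zhao 2, Delgado 2, Jules 2, Chen 2, Lindqvist 1, Olsen 1 — all ≤ 2.

2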